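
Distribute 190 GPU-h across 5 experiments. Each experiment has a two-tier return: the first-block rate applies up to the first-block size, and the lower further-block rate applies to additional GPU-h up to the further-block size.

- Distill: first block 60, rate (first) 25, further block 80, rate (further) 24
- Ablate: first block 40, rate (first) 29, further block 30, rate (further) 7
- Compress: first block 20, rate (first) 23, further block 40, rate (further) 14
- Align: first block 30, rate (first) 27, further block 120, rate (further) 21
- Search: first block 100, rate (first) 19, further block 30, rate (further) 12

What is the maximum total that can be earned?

Treat each block as its own option and order by rate: Ablate/tier1 29 > Align/tier1 27 > Distill/tier1 25 > Distill/tier2 24 > Compress/tier1 23 > Align/tier2 21 > Search/tier1 19 > Compress/tier2 14 > Search/tier2 12 > Ablate/tier2 7.
Ablate/tier1 (29): +40 ; 150 left.
Align/tier1 (27): +30 ; 120 left.
Distill tier1 at 25: fill all 60 ; 60 left.
Distill tier2 at 24: only 60 left, fill 60.
Total = 29×40 + 27×30 + 25×60 + 24×60 = 4910.

4910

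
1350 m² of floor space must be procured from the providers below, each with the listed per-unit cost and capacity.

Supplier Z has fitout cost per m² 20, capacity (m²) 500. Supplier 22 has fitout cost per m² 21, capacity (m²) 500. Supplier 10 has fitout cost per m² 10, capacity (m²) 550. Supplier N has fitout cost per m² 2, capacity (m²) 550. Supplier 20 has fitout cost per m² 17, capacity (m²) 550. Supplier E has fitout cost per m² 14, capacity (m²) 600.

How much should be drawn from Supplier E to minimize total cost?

250

Cheapest first:
Supplier N (2): use full 550 — 800 m² to go.
Take 550 from Supplier 10 at 10 — need 250 more.
Supplier E (14): take the remaining 250 — done.
Supplier 20, Supplier Z, Supplier 22: unused.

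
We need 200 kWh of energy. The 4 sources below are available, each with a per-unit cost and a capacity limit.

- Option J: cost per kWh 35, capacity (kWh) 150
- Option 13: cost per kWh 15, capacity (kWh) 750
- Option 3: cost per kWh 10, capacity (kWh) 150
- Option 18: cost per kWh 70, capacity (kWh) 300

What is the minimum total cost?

Cheapest first:
Option 3 at 10: take all 150 kWh ; 50 still needed.
Take 50 from Option 13 at 15 to finish.
Option J, Option 18: unused.
Cost = 150×10 + 50×15 = 2250.

2250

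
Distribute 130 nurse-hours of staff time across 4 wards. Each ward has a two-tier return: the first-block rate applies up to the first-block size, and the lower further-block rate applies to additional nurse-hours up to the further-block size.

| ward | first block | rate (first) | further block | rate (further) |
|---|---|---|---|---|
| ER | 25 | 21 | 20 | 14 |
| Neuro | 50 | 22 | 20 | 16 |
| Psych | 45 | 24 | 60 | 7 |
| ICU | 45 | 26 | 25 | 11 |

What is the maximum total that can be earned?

3130

Treat each block as its own option and order by rate: ICU/tier1 26 > Psych/tier1 24 > Neuro/tier1 22 > ER/tier1 21 > Neuro/tier2 16 > ER/tier2 14 > ICU/tier2 11 > Psych/tier2 7.
ICU tier1 at 26: fill all 45 — 85 left.
Psych/tier1 (24): +45 — 40 left.
Neuro tier1 at 22: only 40 left, fill 40.
Total = 26×45 + 24×45 + 22×40 = 3130.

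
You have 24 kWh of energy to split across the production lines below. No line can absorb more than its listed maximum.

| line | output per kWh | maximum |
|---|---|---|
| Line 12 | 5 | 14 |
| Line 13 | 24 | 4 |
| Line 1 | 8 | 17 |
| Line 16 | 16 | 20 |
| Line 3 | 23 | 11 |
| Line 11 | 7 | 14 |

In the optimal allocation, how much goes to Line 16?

Highest output per kWh first: Line 13 24 > Line 3 23 > Line 16 16 > Line 1 8 > Line 11 7 > Line 12 5.
Line 13: +4 to 4 (cap) — 20 left.
Give Line 3 11 to hit its cap of 11 — 9 left.
Line 16: +9 (room for 20) → 9. Pool exhausted.

9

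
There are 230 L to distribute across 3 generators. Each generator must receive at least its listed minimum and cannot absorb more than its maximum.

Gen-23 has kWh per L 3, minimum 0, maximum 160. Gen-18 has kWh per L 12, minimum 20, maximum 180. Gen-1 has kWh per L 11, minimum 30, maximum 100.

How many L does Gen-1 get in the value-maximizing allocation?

Meeting every minimum uses 0+20+30 = 50 L, leaving 180.
Order the generators by kWh per L: Gen-18 12 > Gen-1 11 > Gen-23 3.
Gen-18: +160 to 180 (cap) → 20 left.
Gen-1: +20 (room for 70) → 50. Pool exhausted.

50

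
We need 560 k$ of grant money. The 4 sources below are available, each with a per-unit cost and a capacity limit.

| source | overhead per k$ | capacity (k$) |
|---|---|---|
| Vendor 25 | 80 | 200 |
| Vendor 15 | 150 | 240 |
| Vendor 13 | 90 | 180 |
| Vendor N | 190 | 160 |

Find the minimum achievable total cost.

Use sources in increasing cost order.
Vendor 25 at 80: take all 200 k$ → 360 still needed.
Take 180 from Vendor 13 at 90 → need 180 more.
Vendor 15 at 150: take 180 of its 240 → requirement met.
Vendor N: unused.
Cost = 200×80 + 180×90 + 180×150 = 59200.

59200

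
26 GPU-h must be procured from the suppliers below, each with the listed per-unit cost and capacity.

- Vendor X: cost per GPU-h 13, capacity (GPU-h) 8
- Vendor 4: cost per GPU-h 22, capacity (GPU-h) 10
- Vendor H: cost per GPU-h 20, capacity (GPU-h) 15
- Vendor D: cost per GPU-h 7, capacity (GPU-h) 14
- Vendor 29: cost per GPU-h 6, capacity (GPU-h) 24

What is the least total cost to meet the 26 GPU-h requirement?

158

Use suppliers in increasing cost order.
Take 24 from Vendor 29 at 6 — need 2 more.
Vendor D (7): take the remaining 2 — done.
Vendor X, Vendor H, Vendor 4: unused.
Cost = 24×6 + 2×7 = 158.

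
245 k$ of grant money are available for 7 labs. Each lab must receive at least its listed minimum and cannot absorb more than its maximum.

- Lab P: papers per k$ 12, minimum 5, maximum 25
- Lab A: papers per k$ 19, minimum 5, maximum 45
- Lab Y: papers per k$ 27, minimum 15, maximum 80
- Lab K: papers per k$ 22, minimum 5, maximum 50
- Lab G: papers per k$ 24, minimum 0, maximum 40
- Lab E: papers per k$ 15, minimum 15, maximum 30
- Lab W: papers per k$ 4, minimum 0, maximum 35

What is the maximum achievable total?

Meeting every minimum uses 5+5+15+5+0+15+0 = 45 k$, leaving 200.
Rank by papers per k$: Lab Y 27 > Lab G 24 > Lab K 22 > Lab A 19 > Lab E 15 > Lab P 12 > Lab W 4.
Give Lab Y 65 more to hit its cap of 80 ; 135 left.
Lab G takes 40 more to reach its cap of 40 ; 95 left.
Lab K takes 45 more to reach its cap of 50 ; 50 left.
Lab A takes 40 more to reach its cap of 45 ; 10 left.
Only 10 left; Lab E takes them to reach 25.
Total = 12×5 + 19×45 + 27×80 + 22×50 + 24×40 + 15×25 = 5510.

5510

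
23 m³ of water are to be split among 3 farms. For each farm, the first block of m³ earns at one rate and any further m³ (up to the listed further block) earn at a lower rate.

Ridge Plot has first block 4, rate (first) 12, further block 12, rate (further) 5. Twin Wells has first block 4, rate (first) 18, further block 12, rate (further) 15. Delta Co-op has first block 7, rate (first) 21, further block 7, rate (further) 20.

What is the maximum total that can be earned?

Rank every tier by rate: Delta Co-op/tier1 21 > Delta Co-op/tier2 20 > Twin Wells/tier1 18 > Twin Wells/tier2 15 > Ridge Plot/tier1 12 > Ridge Plot/tier2 5.
Delta Co-op tier1 at 21: fill all 7 ; 16 left.
Delta Co-op tier2 at 20: fill all 7 ; 9 left.
Twin Wells tier1 at 18: fill all 4 ; 5 left.
Twin Wells/tier2: +5 of 12 at 15; pool empty.
Total = 21×7 + 20×7 + 18×4 + 15×5 = 434.

434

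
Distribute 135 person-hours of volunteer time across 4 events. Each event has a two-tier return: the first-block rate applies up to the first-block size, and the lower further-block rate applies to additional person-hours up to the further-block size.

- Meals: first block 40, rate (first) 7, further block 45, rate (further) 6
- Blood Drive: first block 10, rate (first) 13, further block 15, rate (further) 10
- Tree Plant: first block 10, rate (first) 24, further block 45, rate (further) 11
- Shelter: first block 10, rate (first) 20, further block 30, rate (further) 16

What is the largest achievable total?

Order all 8 blocks by rate: Tree Plant/first 24 > Shelter/first 20 > Shelter/second 16 > Blood Drive/first 13 > Tree Plant/second 11 > Blood Drive/second 10 > Meals/first 7 > Meals/second 6.
Fill Tree Plant first block (10 at 24) → 125 left.
Fill Shelter first block (10 at 20) → 115 left.
Shelter/second (16): +30 → 85 left.
Blood Drive/first (13): +10 → 75 left.
Tree Plant second at 11: fill all 45 → 30 left.
Blood Drive second at 10: fill all 15 → 15 left.
Meals/first: +15 of 40 at 7; pool empty.
Total = 24×10 + 20×10 + 16×30 + 13×10 + 11×45 + 10×15 + 7×15 = 1800.

1800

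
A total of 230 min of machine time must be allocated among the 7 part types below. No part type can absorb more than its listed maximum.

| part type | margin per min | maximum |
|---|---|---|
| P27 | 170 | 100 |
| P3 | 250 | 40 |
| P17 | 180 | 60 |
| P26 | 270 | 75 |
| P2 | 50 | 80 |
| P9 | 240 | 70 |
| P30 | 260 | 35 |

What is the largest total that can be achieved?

Highest margin per min first: P26 270 > P30 260 > P3 250 > P9 240 > P17 180 > P27 170 > P2 50.
Give P26 75 to hit its cap of 75 — 155 left.
P30: +35 to 35 (cap) — 120 left.
P3 takes 40 to reach its cap of 40 — 80 left.
Give P9 70 to hit its cap of 70 — 10 left.
P17: +10 (room for 60) → 10. Pool exhausted.
Total = 250×40 + 180×10 + 270×75 + 240×70 + 260×35 = 57950.

57950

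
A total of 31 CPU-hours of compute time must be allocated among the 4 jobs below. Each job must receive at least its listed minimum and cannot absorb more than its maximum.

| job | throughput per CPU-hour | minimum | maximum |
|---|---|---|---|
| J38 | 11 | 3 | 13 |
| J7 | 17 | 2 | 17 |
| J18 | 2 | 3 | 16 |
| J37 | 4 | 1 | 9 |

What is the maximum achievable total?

Meeting every minimum uses 3+2+3+1 = 9 CPU-hours, leaving 22.
Rank by throughput per CPU-hour: J7 17 > J38 11 > J37 4 > J18 2.
J7 takes 15 more to reach its cap of 17 → 7 left.
J38 has room for 10 more but only 7 remain, so it gets 10.
Total = 11×10 + 17×17 + 2×3 + 4×1 = 409.

409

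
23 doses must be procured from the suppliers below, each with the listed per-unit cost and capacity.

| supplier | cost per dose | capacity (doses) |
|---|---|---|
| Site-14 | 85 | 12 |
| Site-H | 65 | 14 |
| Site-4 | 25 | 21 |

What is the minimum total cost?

Fill from the cheapest supplier first.
Site-4 at 25: take all 21 doses ; 2 still needed.
Site-H at 65: take 2 of its 14 ; requirement met.
Site-14: unused.
Cost = 21×25 + 2×65 = 655.

655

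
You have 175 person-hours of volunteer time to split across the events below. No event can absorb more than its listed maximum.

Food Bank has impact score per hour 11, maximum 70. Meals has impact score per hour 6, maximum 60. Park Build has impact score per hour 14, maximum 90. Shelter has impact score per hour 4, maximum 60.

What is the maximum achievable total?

2120

Rank by impact score per hour: Park Build 14 > Food Bank 11 > Meals 6 > Shelter 4.
Park Build: +90 to 90 (cap) ; 85 left.
Give Food Bank 70 to hit its cap of 70 ; 15 left.
Only 15 left; Meals takes them to reach 15.
Total = 11×70 + 6×15 + 14×90 = 2120.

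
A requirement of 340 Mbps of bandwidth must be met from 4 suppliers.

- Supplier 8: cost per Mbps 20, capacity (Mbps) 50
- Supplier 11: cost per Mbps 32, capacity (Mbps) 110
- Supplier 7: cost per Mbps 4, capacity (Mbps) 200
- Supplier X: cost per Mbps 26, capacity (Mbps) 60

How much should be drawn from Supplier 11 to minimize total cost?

30

Use suppliers in increasing cost order.
Supplier 7 at 4: take all 200 Mbps ; 140 still needed.
Supplier 8 (20): use full 50 ; 90 Mbps to go.
Take 60 from Supplier X at 26 ; need 30 more.
Supplier 11 (32): take the remaining 30 ; done.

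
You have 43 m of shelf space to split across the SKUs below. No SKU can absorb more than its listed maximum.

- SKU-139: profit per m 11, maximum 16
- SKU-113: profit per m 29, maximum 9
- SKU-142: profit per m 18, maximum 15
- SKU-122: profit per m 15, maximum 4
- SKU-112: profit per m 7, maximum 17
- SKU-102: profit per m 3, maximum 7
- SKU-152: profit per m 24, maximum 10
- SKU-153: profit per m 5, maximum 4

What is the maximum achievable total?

886

Rank by profit per m: SKU-113 29 > SKU-152 24 > SKU-142 18 > SKU-122 15 > SKU-139 11 > SKU-112 7 > SKU-153 5 > SKU-102 3.
Give SKU-113 9 to hit its cap of 9 → 34 left.
SKU-152 takes 10 to reach its cap of 10 → 24 left.
SKU-142 takes 15 to reach its cap of 15 → 9 left.
SKU-122: +4 to 4 (cap) → 5 left.
Only 5 left; SKU-139 takes them to reach 5.
Total = 11×5 + 29×9 + 18×15 + 15×4 + 24×10 = 886.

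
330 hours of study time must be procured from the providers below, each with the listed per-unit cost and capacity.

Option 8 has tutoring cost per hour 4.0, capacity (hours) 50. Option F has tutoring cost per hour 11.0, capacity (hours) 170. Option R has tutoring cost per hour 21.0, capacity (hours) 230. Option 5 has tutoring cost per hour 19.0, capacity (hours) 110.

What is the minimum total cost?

Fill from the cheapest provider first.
Option 8 (4.0): use full 50 ; 280 hours to go.
Option F at 11.0: take all 170 hours ; 110 still needed.
Option 5 (19.0): use full 110 ; 0 hours to go.
Option R: unused.
Cost = 50×4.0 + 170×11.0 + 110×19.0 = 4160.

4160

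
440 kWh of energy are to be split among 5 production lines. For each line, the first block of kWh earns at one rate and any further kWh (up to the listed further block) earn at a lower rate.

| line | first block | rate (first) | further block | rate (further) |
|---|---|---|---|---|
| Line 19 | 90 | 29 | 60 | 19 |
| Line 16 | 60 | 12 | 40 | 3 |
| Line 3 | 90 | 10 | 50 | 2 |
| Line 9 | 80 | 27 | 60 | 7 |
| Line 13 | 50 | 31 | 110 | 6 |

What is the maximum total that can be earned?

9150

Rank every tier by rate: Line 13/T1 31 > Line 19/T1 29 > Line 9/T1 27 > Line 19/T2 19 > Line 16/T1 12 > Line 3/T1 10 > Line 9/T2 7 > Line 13/T2 6 > Line 16/T2 3 > Line 3/T2 2.
Fill Line 13 T1 block (50 at 31) — 390 left.
Line 19 T1 at 29: fill all 90 — 300 left.
Line 9/T1 (27): +80 — 220 left.
Line 19 T2 at 19: fill all 60 — 160 left.
Fill Line 16 T1 block (60 at 12) — 100 left.
Line 3/T1 (10): +90 — 10 left.
10 remain; put them into Line 9 T2 at 7.
Total = 31×50 + 29×90 + 27×80 + 19×60 + 12×60 + 10×90 + 7×10 = 9150.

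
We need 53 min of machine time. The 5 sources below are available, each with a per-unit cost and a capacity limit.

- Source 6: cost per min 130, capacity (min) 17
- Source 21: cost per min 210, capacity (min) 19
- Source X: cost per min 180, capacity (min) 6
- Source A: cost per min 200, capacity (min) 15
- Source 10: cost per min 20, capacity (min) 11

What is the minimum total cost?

7350

Cheapest first:
Source 10 (20): use full 11 ; 42 min to go.
Source 6 (130): use full 17 ; 25 min to go.
Take 6 from Source X at 180 ; need 19 more.
Source A at 200: take all 15 min ; 4 still needed.
Source 21 (210): take the remaining 4 ; done.
Cost = 11×20 + 17×130 + 6×180 + 15×200 + 4×210 = 7350.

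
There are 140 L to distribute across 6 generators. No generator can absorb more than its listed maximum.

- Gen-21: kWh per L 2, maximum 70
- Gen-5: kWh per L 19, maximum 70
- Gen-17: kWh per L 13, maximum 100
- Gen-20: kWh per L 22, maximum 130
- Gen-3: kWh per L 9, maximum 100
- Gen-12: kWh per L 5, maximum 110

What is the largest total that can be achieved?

3050

Highest kWh per L first: Gen-20 22 > Gen-5 19 > Gen-17 13 > Gen-3 9 > Gen-12 5 > Gen-21 2.
Give Gen-20 130 to hit its cap of 130 → 10 left.
Gen-5: +10 (room for 70) → 10. Pool exhausted.
Total = 19×10 + 22×130 = 3050.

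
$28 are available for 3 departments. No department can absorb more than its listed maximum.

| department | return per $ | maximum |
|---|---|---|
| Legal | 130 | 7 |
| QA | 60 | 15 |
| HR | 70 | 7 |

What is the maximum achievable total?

2240

Highest return per $ first: Legal 130 > HR 70 > QA 60.
Legal: +7 to 7 (cap) — 21 left.
HR takes 7 to reach its cap of 7 — 14 left.
QA: +14 (room for 15) → 14. Pool exhausted.
Total = 130×7 + 60×14 + 70×7 = 2240.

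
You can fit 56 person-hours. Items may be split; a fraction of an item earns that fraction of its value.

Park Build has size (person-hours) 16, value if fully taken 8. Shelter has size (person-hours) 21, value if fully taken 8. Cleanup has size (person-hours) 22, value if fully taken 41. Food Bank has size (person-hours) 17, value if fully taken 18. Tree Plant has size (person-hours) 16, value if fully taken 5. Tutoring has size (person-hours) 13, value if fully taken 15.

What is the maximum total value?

Rank by value-to-size ratio: Cleanup 41/22≈1.86, Tutoring 15/13≈1.15, Food Bank 18/17≈1.06, Park Build 8/16≈0.5, Shelter 8/21≈0.381, Tree Plant 5/16≈0.312.
All 22 person-hours of Cleanup fit (value 41) — 34 remain.
Take all of Tutoring (13 person-hours, value 15) — 21 person-hours left.
Food Bank: take in full, 17 person-hours for value 18 — 4 left.
Fill the last 4 person-hours with part of Park Build: 4/16 of it earns 2.
Total value = 76.

76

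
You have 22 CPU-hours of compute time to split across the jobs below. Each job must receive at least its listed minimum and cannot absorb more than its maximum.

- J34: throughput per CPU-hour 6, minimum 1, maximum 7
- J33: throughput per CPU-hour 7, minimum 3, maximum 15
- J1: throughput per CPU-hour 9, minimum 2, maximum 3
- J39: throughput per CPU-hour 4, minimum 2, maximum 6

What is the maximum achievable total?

Meeting every minimum uses 1+3+2+2 = 8 CPU-hours, leaving 14.
Rank by throughput per CPU-hour: J1 9 > J33 7 > J34 6 > J39 4.
J1: +1 to 3 (cap) → 13 left.
J33: +12 to 15 (cap) → 1 left.
J34: +1 (room for 6) → 2. Pool exhausted.
Total = 6×2 + 7×15 + 9×3 + 4×2 = 152.

152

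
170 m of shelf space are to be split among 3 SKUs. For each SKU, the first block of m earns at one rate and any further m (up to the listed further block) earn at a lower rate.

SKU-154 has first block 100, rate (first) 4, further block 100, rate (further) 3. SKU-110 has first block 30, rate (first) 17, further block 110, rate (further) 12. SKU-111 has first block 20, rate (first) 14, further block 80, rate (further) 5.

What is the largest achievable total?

2160

Treat each block as its own option and order by rate: SKU-110/tier1 17 > SKU-111/tier1 14 > SKU-110/tier2 12 > SKU-111/tier2 5 > SKU-154/tier1 4 > SKU-154/tier2 3.
Fill SKU-110 tier1 block (30 at 17) ; 140 left.
Fill SKU-111 tier1 block (20 at 14) ; 120 left.
Fill SKU-110 tier2 block (110 at 12) ; 10 left.
10 remain; put them into SKU-111 tier2 at 5.
Total = 17×30 + 14×20 + 12×110 + 5×10 = 2160.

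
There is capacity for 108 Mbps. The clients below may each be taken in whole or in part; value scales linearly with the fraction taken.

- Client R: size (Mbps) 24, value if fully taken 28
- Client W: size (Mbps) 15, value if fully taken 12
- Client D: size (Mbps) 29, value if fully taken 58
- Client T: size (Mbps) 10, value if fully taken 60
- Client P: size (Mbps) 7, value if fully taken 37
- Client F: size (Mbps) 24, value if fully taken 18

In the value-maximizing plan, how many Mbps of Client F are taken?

23

Sort by value density: Client T 60/10≈6, Client P 37/7≈5.29, Client D 58/29≈2, Client R 28/24≈1.17, Client W 12/15≈0.8, Client F 18/24≈0.75.
All 10 Mbps of Client T fit (value 60) — 98 remain.
Take all of Client P (7 Mbps, value 37) — 91 Mbps left.
All 29 Mbps of Client D fit (value 58) — 62 remain.
Client R: take in full, 24 Mbps for value 28 — 38 left.
Take all of Client W (15 Mbps, value 12) — 23 Mbps left.
Fill the last 23 Mbps with part of Client F: 23/24 of it earns 17.25.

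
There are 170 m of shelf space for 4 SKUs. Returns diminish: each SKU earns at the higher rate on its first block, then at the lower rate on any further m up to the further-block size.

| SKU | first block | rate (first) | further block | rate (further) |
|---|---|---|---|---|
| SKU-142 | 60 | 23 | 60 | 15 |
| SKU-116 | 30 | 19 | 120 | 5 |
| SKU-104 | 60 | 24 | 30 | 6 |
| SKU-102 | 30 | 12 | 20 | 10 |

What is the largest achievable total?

3690

Treat each block as its own option and order by rate: SKU-104/tier1 24 > SKU-142/tier1 23 > SKU-116/tier1 19 > SKU-142/tier2 15 > SKU-102/tier1 12 > SKU-102/tier2 10 > SKU-104/tier2 6 > SKU-116/tier2 5.
SKU-104 tier1 at 24: fill all 60 — 110 left.
Fill SKU-142 tier1 block (60 at 23) — 50 left.
SKU-116/tier1 (19): +30 — 20 left.
SKU-142/tier2: +20 of 60 at 15; pool empty.
Total = 24×60 + 23×60 + 19×30 + 15×20 = 3690.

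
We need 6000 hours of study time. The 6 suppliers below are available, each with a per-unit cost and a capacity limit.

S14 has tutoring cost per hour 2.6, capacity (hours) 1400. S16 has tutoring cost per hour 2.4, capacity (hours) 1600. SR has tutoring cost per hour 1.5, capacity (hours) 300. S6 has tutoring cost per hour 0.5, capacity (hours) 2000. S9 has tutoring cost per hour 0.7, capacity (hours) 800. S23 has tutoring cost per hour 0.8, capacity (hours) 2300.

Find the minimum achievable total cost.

Fill from the cheapest supplier first.
S6 (0.5): use full 2000 → 4000 hours to go.
S9 (0.7): use full 800 → 3200 hours to go.
Take 2300 from S23 at 0.8 → need 900 more.
Take 300 from SR at 1.5 → need 600 more.
S16 (2.4): take the remaining 600 → done.
S14: unused.
Cost = 2000×0.5 + 800×0.7 + 2300×0.8 + 300×1.5 + 600×2.4 = 5290.

5290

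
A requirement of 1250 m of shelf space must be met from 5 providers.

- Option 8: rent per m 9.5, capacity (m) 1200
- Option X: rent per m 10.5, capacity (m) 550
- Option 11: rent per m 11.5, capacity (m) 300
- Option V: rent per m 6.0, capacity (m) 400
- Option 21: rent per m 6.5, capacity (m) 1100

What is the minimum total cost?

7925

Fill from the cheapest provider first.
Take 400 from Option V at 6.0 → need 850 more.
Option 21 (6.5): take the remaining 850 → done.
Option 8, Option X, Option 11: unused.
Cost = 400×6.0 + 850×6.5 = 7925.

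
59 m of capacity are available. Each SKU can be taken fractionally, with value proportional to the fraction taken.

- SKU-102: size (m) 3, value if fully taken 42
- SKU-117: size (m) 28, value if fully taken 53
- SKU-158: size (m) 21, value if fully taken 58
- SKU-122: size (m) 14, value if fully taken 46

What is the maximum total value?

185.75

Sort by value density: SKU-102 42/3≈14, SKU-122 46/14≈3.29, SKU-158 58/21≈2.76, SKU-117 53/28≈1.89.
SKU-102: take in full, 3 m for value 42 → 56 left.
Take all of SKU-122 (14 m, value 46) → 42 m left.
SKU-158: take in full, 21 m for value 58 → 21 left.
21 m left: a 21/28 share of SKU-117 gives 53×21/28 = 39.75.
Total value = 185.75.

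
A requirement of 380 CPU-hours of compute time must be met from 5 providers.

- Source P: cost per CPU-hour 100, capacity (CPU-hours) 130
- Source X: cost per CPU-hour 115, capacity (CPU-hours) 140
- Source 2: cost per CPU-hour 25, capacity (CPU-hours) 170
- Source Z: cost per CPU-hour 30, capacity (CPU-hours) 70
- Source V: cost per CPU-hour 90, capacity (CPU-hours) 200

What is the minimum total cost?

18950

Fill from the cheapest provider first.
Take 170 from Source 2 at 25 → need 210 more.
Source Z at 30: take all 70 CPU-hours → 140 still needed.
Source V (90): take the remaining 140 → done.
Source P, Source X: unused.
Cost = 170×25 + 70×30 + 140×90 = 18950.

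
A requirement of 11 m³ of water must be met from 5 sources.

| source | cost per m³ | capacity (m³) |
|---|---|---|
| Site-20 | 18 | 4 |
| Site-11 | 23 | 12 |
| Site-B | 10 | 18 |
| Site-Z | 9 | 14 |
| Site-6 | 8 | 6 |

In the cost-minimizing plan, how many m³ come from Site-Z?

Use sources in increasing cost order.
Site-6 (8): use full 6 ; 5 m³ to go.
Take 5 from Site-Z at 9 to finish.
Site-B, Site-20, Site-11: unused.

5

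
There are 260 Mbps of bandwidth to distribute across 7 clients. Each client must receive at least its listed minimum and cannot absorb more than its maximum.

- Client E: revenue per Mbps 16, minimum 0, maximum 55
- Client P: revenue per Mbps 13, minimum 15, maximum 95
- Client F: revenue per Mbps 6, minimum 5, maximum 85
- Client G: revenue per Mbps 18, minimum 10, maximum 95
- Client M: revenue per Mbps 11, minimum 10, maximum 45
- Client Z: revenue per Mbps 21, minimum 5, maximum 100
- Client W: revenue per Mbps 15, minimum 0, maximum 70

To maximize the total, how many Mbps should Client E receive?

Meeting every minimum uses 0+15+5+10+10+5+0 = 45 Mbps, leaving 215.
Highest revenue per Mbps first: Client Z 21 > Client G 18 > Client E 16 > Client W 15 > Client P 13 > Client M 11 > Client F 6.
Client Z: +95 to 100 (cap) → 120 left.
Give Client G 85 more to hit its cap of 95 → 35 left.
Client E: +35 (room for 55) → 35. Pool exhausted.

35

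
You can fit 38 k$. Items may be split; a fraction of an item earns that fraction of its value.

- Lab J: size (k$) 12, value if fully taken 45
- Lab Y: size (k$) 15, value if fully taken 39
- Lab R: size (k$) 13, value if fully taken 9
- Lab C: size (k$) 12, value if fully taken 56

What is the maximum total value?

137.4

Rank by value-to-size ratio: Lab C 56/12≈4.67, Lab J 45/12≈3.75, Lab Y 39/15≈2.6, Lab R 9/13≈0.692.
All 12 k$ of Lab C fit (value 56) — 26 remain.
All 12 k$ of Lab J fit (value 45) — 14 remain.
Fill the last 14 k$ with part of Lab Y: 14/15 of it earns 36.4.
Total value = 137.4.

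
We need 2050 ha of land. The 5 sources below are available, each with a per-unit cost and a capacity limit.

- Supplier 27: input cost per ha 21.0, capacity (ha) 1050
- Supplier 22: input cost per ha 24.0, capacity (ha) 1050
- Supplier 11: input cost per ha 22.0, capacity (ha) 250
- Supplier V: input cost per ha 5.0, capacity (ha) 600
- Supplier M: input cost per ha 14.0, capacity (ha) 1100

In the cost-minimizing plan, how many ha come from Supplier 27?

Use sources in increasing cost order.
Take 600 from Supplier V at 5.0 — need 1450 more.
Take 1100 from Supplier M at 14.0 — need 350 more.
Take 350 from Supplier 27 at 21.0 to finish.
Supplier 11, Supplier 22: unused.

350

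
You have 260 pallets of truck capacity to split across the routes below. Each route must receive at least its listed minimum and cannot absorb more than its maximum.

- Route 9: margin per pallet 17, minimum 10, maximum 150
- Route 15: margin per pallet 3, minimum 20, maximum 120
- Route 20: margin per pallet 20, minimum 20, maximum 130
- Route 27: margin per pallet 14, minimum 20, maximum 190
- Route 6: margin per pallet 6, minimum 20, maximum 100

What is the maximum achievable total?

4250

Meeting every minimum uses 10+20+20+20+20 = 90 pallets, leaving 170.
Order the routes by margin per pallet: Route 20 20 > Route 9 17 > Route 27 14 > Route 6 6 > Route 15 3.
Give Route 20 110 more to hit its cap of 130 → 60 left.
Route 9: +60 (room for 140) → 70. Pool exhausted.
Total = 17×70 + 3×20 + 20×130 + 14×20 + 6×20 = 4250.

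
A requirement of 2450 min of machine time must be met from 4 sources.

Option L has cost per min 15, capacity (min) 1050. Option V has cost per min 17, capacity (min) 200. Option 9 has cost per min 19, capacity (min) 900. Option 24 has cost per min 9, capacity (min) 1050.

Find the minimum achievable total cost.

31450

Cheapest first:
Option 24 (9): use full 1050 ; 1400 min to go.
Option L at 15: take all 1050 min ; 350 still needed.
Option V at 17: take all 200 min ; 150 still needed.
Option 9 at 19: take 150 of its 900 ; requirement met.
Cost = 1050×9 + 1050×15 + 200×17 + 150×19 = 31450.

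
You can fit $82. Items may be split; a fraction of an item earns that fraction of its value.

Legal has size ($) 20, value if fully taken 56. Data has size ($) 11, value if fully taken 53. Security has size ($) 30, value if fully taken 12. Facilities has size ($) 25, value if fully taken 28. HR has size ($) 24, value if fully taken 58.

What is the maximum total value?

Rank by value-to-size ratio: Data 53/11≈4.82, Legal 56/20≈2.8, HR 58/24≈2.42, Facilities 28/25≈1.12, Security 12/30≈0.4.
Take all of Data (11 $, value 53) ; 71 $ left.
Take all of Legal (20 $, value 56) ; 51 $ left.
HR: take in full, 24 $ for value 58 ; 27 left.
Take all of Facilities (25 $, value 28) ; 2 $ left.
Only 2 $ remain; take 2/30 of Security for value 12×2/30 = 0.8.
Total value = 195.8.

195.8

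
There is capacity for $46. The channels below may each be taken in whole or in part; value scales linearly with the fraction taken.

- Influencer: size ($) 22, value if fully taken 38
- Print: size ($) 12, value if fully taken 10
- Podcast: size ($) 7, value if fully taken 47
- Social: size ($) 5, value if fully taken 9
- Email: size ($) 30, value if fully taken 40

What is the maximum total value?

110

Best value per unit of size first: Podcast 47/7≈6.71, Social 9/5≈1.8, Influencer 38/22≈1.73, Email 40/30≈1.33, Print 10/12≈0.833.
All 7 $ of Podcast fit (value 47) — 39 remain.
All 5 $ of Social fit (value 9) — 34 remain.
Take all of Influencer (22 $, value 38) — 12 $ left.
12 $ left: a 12/30 share of Email gives 40×12/30 = 16.
Total value = 110.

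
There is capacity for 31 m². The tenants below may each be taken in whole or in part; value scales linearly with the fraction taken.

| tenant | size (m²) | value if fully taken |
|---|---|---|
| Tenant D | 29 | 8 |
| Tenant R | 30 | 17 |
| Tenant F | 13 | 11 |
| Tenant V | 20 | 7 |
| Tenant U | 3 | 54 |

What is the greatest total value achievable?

73.5

Best value per unit of size first: Tenant U 54/3≈18, Tenant F 11/13≈0.846, Tenant R 17/30≈0.567, Tenant V 7/20≈0.35, Tenant D 8/29≈0.276.
Take all of Tenant U (3 m², value 54) → 28 m² left.
Tenant F: take in full, 13 m² for value 11 → 15 left.
Fill the last 15 m² with part of Tenant R: 15/30 of it earns 8.5.
Total value = 73.5.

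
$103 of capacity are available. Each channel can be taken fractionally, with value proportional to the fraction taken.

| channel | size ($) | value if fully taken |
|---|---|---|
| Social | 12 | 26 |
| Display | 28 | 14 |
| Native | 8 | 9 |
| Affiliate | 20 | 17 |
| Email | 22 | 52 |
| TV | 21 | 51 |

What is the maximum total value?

Sort by value density: TV 51/21≈2.43, Email 52/22≈2.36, Social 26/12≈2.17, Native 9/8≈1.12, Affiliate 17/20≈0.85, Display 14/28≈0.5.
TV: take in full, 21 $ for value 51 — 82 left.
All 22 $ of Email fit (value 52) — 60 remain.
Social: take in full, 12 $ for value 26 — 48 left.
Take all of Native (8 $, value 9) — 40 $ left.
Affiliate: take in full, 20 $ for value 17 — 20 left.
20 $ left: a 20/28 share of Display gives 14×20/28 = 10.
Total value = 165.

165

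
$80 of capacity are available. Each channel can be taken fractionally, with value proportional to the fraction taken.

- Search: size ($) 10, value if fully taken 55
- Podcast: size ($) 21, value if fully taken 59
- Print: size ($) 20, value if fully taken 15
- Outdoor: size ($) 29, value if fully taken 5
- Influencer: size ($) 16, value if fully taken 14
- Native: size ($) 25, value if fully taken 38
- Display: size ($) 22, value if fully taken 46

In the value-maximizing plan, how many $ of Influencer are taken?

Rank by value-to-size ratio: Search 55/10≈5.5, Podcast 59/21≈2.81, Display 46/22≈2.09, Native 38/25≈1.52, Influencer 14/16≈0.875, Print 15/20≈0.75, Outdoor 5/29≈0.172.
Take all of Search (10 $, value 55) — 70 $ left.
Take all of Podcast (21 $, value 59) — 49 $ left.
Take all of Display (22 $, value 46) — 27 $ left.
All 25 $ of Native fit (value 38) — 2 remain.
Fill the last 2 $ with part of Influencer: 2/16 of it earns 1.75.

2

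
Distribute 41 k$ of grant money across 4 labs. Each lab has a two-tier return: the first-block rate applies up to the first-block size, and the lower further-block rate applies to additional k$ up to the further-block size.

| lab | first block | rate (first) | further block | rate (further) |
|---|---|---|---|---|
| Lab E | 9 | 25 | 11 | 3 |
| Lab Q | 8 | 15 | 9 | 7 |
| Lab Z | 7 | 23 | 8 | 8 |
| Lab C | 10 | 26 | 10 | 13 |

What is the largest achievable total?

857

Treat each block as its own option and order by rate: Lab C/tier1 26 > Lab E/tier1 25 > Lab Z/tier1 23 > Lab Q/tier1 15 > Lab C/tier2 13 > Lab Z/tier2 8 > Lab Q/tier2 7 > Lab E/tier2 3.
Fill Lab C tier1 block (10 at 26) — 31 left.
Lab E tier1 at 25: fill all 9 — 22 left.
Lab Z tier1 at 23: fill all 7 — 15 left.
Lab Q/tier1 (15): +8 — 7 left.
Lab C/tier2: +7 of 10 at 13; pool empty.
Total = 26×10 + 25×9 + 23×7 + 15×8 + 13×7 = 857.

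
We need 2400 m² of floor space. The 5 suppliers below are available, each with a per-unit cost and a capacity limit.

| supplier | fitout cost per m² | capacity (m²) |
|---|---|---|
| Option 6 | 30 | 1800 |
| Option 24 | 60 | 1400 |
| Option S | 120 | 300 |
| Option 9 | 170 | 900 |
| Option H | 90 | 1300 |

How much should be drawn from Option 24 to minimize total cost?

600

Use suppliers in increasing cost order.
Option 6 at 30: take all 1800 m² — 600 still needed.
Option 24 at 60: take 600 of its 1400 — requirement met.
Option H, Option S, Option 9: unused.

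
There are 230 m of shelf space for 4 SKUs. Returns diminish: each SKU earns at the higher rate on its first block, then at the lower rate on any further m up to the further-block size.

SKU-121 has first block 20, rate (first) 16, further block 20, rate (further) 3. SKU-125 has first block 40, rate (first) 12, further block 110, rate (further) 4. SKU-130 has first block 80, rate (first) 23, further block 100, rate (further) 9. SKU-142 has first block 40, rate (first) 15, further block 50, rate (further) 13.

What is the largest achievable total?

Treat each block as its own option and order by rate: SKU-130/T1 23 > SKU-121/T1 16 > SKU-142/T1 15 > SKU-142/T2 13 > SKU-125/T1 12 > SKU-130/T2 9 > SKU-125/T2 4 > SKU-121/T2 3.
SKU-130/T1 (23): +80 → 150 left.
SKU-121 T1 at 16: fill all 20 → 130 left.
SKU-142 T1 at 15: fill all 40 → 90 left.
Fill SKU-142 T2 block (50 at 13) → 40 left.
Fill SKU-125 T1 block (40 at 12) → 0 left.
Total = 23×80 + 16×20 + 15×40 + 13×50 + 12×40 = 3890.

3890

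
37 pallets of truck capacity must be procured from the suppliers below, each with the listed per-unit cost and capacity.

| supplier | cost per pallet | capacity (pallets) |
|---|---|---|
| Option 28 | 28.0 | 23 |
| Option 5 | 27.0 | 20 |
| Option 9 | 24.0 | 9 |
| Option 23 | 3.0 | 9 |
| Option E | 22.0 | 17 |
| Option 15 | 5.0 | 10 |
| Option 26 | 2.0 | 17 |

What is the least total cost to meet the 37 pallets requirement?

133

Fill from the cheapest supplier first.
Option 26 at 2.0: take all 17 pallets — 20 still needed.
Option 23 (3.0): use full 9 — 11 pallets to go.
Option 15 (5.0): use full 10 — 1 pallets to go.
Option E (22.0): take the remaining 1 — done.
Option 9, Option 5, Option 28: unused.
Cost = 17×2.0 + 9×3.0 + 10×5.0 + 1×22.0 = 133.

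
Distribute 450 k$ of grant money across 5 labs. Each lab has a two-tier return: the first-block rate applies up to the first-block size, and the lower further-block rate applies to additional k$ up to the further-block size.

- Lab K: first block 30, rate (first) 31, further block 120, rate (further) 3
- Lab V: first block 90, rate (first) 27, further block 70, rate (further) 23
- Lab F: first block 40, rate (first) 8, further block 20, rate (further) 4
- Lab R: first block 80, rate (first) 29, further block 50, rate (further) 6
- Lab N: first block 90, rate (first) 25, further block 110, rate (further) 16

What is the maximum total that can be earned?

10980

Rank every tier by rate: Lab K/tier1 31 > Lab R/tier1 29 > Lab V/tier1 27 > Lab N/tier1 25 > Lab V/tier2 23 > Lab N/tier2 16 > Lab F/tier1 8 > Lab R/tier2 6 > Lab F/tier2 4 > Lab K/tier2 3.
Lab K tier1 at 31: fill all 30 — 420 left.
Lab R/tier1 (29): +80 — 340 left.
Lab V tier1 at 27: fill all 90 — 250 left.
Lab N tier1 at 25: fill all 90 — 160 left.
Fill Lab V tier2 block (70 at 23) — 90 left.
Lab N/tier2: +90 of 110 at 16; pool empty.
Total = 31×30 + 29×80 + 27×90 + 25×90 + 23×70 + 16×90 = 10980.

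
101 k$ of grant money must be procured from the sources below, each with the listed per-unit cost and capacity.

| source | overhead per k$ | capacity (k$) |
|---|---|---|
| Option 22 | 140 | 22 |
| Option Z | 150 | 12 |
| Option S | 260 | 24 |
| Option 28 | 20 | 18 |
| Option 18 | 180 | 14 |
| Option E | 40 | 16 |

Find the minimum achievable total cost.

13340

Cheapest first:
Take 18 from Option 28 at 20 ; need 83 more.
Option E at 40: take all 16 k$ ; 67 still needed.
Take 22 from Option 22 at 140 ; need 45 more.
Take 12 from Option Z at 150 ; need 33 more.
Option 18 (180): use full 14 ; 19 k$ to go.
Take 19 from Option S at 260 to finish.
Cost = 18×20 + 16×40 + 22×140 + 12×150 + 14×180 + 19×260 = 13340.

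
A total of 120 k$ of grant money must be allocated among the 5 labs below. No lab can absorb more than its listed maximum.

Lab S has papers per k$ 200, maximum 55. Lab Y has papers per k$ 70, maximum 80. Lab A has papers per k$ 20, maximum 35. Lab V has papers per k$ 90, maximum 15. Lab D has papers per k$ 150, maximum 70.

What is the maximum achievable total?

Rank by papers per k$: Lab S 200 > Lab D 150 > Lab V 90 > Lab Y 70 > Lab A 20.
Lab S: +55 to 55 (cap) ; 65 left.
Lab D: +65 (room for 70) → 65. Pool exhausted.
Total = 200×55 + 150×65 = 20750.

20750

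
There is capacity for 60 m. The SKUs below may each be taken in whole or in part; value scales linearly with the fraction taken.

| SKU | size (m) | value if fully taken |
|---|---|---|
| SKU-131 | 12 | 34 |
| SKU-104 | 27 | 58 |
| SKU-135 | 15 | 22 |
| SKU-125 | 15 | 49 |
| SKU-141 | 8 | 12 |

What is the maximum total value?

Sort by value density: SKU-125 49/15≈3.27, SKU-131 34/12≈2.83, SKU-104 58/27≈2.15, SKU-141 12/8≈1.5, SKU-135 22/15≈1.47.
All 15 m of SKU-125 fit (value 49) → 45 remain.
All 12 m of SKU-131 fit (value 34) → 33 remain.
All 27 m of SKU-104 fit (value 58) → 6 remain.
Only 6 m remain; take 6/8 of SKU-141 for value 12×6/8 = 9.
Total value = 150.

150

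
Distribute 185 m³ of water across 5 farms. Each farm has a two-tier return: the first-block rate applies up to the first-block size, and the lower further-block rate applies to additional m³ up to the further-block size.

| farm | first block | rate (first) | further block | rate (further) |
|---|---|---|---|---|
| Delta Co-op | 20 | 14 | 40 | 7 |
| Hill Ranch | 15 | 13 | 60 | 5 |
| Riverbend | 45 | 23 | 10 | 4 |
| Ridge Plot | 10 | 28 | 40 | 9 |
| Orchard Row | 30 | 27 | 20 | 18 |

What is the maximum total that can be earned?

Rank every tier by rate: Ridge Plot/tier1 28 > Orchard Row/tier1 27 > Riverbend/tier1 23 > Orchard Row/tier2 18 > Delta Co-op/tier1 14 > Hill Ranch/tier1 13 > Ridge Plot/tier2 9 > Delta Co-op/tier2 7 > Hill Ranch/tier2 5 > Riverbend/tier2 4.
Fill Ridge Plot tier1 block (10 at 28) → 175 left.
Orchard Row tier1 at 27: fill all 30 → 145 left.
Riverbend/tier1 (23): +45 → 100 left.
Fill Orchard Row tier2 block (20 at 18) → 80 left.
Fill Delta Co-op tier1 block (20 at 14) → 60 left.
Hill Ranch tier1 at 13: fill all 15 → 45 left.
Ridge Plot tier2 at 9: fill all 40 → 5 left.
Delta Co-op tier2 at 7: only 5 left, fill 5.
Total = 28×10 + 27×30 + 23×45 + 18×20 + 14×20 + 13×15 + 9×40 + 7×5 = 3355.

3355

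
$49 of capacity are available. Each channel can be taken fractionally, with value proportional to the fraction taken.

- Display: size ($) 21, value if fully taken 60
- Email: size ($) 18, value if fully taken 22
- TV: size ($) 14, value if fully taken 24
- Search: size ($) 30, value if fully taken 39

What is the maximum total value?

Best value per unit of size first: Display 60/21≈2.86, TV 24/14≈1.71, Search 39/30≈1.3, Email 22/18≈1.22.
Display: take in full, 21 $ for value 60 ; 28 left.
Take all of TV (14 $, value 24) ; 14 $ left.
14 $ left: a 14/30 share of Search gives 39×14/30 = 18.2.
Total value = 102.2.

102.2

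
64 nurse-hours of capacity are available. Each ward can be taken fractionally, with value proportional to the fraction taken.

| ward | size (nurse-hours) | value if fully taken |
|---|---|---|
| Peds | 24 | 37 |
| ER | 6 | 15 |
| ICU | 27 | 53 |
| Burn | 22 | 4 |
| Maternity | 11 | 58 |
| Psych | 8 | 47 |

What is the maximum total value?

191.5

Sort by value density: Psych 47/8≈5.88, Maternity 58/11≈5.27, ER 15/6≈2.5, ICU 53/27≈1.96, Peds 37/24≈1.54, Burn 4/22≈0.182.
Psych: take in full, 8 nurse-hours for value 47 ; 56 left.
All 11 nurse-hours of Maternity fit (value 58) ; 45 remain.
Take all of ER (6 nurse-hours, value 15) ; 39 nurse-hours left.
All 27 nurse-hours of ICU fit (value 53) ; 12 remain.
Only 12 nurse-hours remain; take 12/24 of Peds for value 37×12/24 = 18.5.
Total value = 191.5.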